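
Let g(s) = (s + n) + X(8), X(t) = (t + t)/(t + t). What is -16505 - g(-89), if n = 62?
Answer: -16479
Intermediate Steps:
X(t) = 1 (X(t) = (2*t)/((2*t)) = (2*t)*(1/(2*t)) = 1)
g(s) = 63 + s (g(s) = (s + 62) + 1 = (62 + s) + 1 = 63 + s)
-16505 - g(-89) = -16505 - (63 - 89) = -16505 - 1*(-26) = -16505 + 26 = -16479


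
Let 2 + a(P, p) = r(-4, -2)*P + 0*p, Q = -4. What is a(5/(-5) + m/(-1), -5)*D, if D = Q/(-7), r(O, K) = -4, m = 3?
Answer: 8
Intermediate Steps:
D = 4/7 (D = -4/(-7) = -4*(-⅐) = 4/7 ≈ 0.57143)
a(P, p) = -2 - 4*P (a(P, p) = -2 + (-4*P + 0*p) = -2 + (-4*P + 0) = -2 - 4*P)
a(5/(-5) + m/(-1), -5)*D = (-2 - 4*(5/(-5) + 3/(-1)))*(4/7) = (-2 - 4*(5*(-⅕) + 3*(-1)))*(4/7) = (-2 - 4*(-1 - 3))*(4/7) = (-2 - 4*(-4))*(4/7) = (-2 + 16)*(4/7) = 14*(4/7) = 8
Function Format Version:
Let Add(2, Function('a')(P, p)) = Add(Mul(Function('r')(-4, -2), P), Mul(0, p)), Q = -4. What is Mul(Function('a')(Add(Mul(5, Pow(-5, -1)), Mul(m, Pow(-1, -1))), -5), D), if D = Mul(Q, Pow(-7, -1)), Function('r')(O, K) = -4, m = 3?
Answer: 8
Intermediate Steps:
D = Rational(4, 7) (D = Mul(-4, Pow(-7, -1)) = Mul(-4, Rational(-1, 7)) = Rational(4, 7) ≈ 0.57143)
Function('a')(P, p) = Add(-2, Mul(-4, P)) (Function('a')(P, p) = Add(-2, Add(Mul(-4, P), Mul(0, p))) = Add(-2, Add(Mul(-4, P), 0)) = Add(-2, Mul(-4, P)))
Mul(Function('a')(Add(Mul(5, Pow(-5, -1)), Mul(m, Pow(-1, -1))), -5), D) = Mul(Add(-2, Mul(-4, Add(Mul(5, Pow(-5, -1)), Mul(3, Pow(-1, -1))))), Rational(4, 7)) = Mul(Add(-2, Mul(-4, Add(Mul(5, Rational(-1, 5)), Mul(3, -1)))), Rational(4, 7)) = Mul(Add(-2, Mul(-4, Add(-1, -3))), Rational(4, 7)) = Mul(Add(-2, Mul(-4, -4)), Rational(4, 7)) = Mul(Add(-2, 16), Rational(4, 7)) = Mul(14, Rational(4, 7)) = 8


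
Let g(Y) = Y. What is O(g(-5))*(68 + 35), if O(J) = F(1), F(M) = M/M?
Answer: 103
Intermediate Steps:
F(M) = 1
O(J) = 1
O(g(-5))*(68 + 35) = 1*(68 + 35) = 1*103 = 103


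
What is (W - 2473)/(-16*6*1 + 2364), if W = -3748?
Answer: -6221/2268 ≈ -2.7429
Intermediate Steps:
(W - 2473)/(-16*6*1 + 2364) = (-3748 - 2473)/(-16*6*1 + 2364) = -6221/(-96*1 + 2364) = -6221/(-96 + 2364) = -6221/2268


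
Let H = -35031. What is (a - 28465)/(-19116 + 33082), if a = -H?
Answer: 3283/6983 ≈ 0.47014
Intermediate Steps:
a = 35031 (a = -1*(-35031) = 35031)
(a - 28465)/(-19116 + 33082) = (35031 - 28465)/(-19116 + 33082) = 6566/13966 = 6566*(1/13966) = 3283/6983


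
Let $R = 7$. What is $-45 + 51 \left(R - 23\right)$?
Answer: $-861$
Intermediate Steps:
$-45 + 51 \left(R - 23\right) = -45 + 51 \left(7 - 23\right) = -45 + 51 \left(-16\right) = -45 - 816 = -861$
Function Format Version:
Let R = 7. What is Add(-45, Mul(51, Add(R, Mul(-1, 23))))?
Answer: -861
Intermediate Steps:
Add(-45, Mul(51, Add(R, Mul(-1, 23)))) = Add(-45, Mul(51, Add(7, Mul(-1, 23)))) = Add(-45, Mul(51, Add(7, -23))) = Add(-45, Mul(51, -16)) = Add(-45, -816) = -861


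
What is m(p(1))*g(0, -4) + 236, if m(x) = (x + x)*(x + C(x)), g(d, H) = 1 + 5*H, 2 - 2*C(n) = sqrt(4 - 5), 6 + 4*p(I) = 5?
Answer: 1945/8 - 19*I/4 ≈ 243.13 - 4.75*I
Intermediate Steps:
p(I) = -1/4 (p(I) = -3/2 + (1/4)*5 = -3/2 + 5/4 = -1/4)
C(n) = 1 - I/2 (C(n) = 1 - sqrt(4 - 5)/2 = 1 - I/2)
m(x) = 2*x*(1 + x - I/2) (m(x) = (x + x)*(x + (1 - I/2)) = (2*x)*(1 + x - I/2) = 2*x*(1 + x - I/2))
m(p(1))*g(0, -4) + 236 = (-(2 - I + 2*(-1/4))/4)*(1 + 5*(-4)) + 236 = (-(2 - I - 1/2)/4)*(1 - 20) + 236 = -(3/2 - I)/4*(-19) + 236 = (-3/8 + I/4)*(-19) + 236 = (57/8 - 19*I/4) + 236 = 1945/8 - 19*I/4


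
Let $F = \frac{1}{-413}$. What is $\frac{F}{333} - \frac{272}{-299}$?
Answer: $\frac{37407589}{41121171} \approx 0.90969$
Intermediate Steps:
$F = - \frac{1}{413} \approx -0.0024213$
$\frac{F}{333} - \frac{272}{-299} = - \frac{1}{413 \cdot 333} - \frac{272}{-299} = \left(- \frac{1}{413}\right) \frac{1}{333} - - \frac{272}{299} = - \frac{1}{137529} + \frac{272}{299} = \frac{37407589}{41121171}$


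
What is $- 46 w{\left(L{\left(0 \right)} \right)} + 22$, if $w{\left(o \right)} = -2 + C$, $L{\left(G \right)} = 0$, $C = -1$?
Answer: $160$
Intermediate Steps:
$w{\left(o \right)} = -3$ ($w{\left(o \right)} = -2 - 1 = -3$)
$- 46 w{\left(L{\left(0 \right)} \right)} + 22 = \left(-46\right) \left(-3\right) + 22 = 138 + 22 = 160$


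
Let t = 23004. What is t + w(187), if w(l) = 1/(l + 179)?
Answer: 8419465/366 ≈ 23004.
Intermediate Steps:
w(l) = 1/(179 + l)
t + w(187) = 23004 + 1/(179 + 187) = 23004 + 1/366 = 8419465/366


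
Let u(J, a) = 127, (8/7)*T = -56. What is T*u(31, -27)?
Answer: -6223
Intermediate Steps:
T = -49 (T = (7/8)*(-56) = -49)
T*u(31, -27) = -49*127 = -6223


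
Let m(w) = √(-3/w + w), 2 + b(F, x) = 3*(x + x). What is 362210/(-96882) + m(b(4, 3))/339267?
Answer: -181105/48441 + √253/1357068 ≈ -3.7387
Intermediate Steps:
b(F, x) = -2 + 6*x (b(F, x) = -2 + 3*(x + x) = -2 + 3*(2*x) = -2 + 6*x)
m(w) = √(w - 3/w)
362210/(-96882) + m(b(4, 3))/339267 = 362210/(-96882) + √((-2 + 6*3) - 3/(-2 + 6*3))/339267 = 362210*(-1/96882) + √((-2 + 18) - 3/(-2 + 18))*(1/339267) = -181105/48441 + √(16 - 3/16)*(1/339267) = -181105/48441 + √(253/16)*(1/339267) = -181105/48441 + (√253/4)*(1/339267) = -181105/48441 + √253/1357068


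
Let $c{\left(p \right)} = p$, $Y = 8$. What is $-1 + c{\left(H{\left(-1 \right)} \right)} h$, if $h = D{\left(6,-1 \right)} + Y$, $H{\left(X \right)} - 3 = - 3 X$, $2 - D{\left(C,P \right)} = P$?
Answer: $65$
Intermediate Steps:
$D{\left(C,P \right)} = 2 - P$
$H{\left(X \right)} = 3 - 3 X$
$h = 11$ ($h = \left(2 - -1\right) + 8 = \left(2 + 1\right) + 8 = 3 + 8 = 11$)
$-1 + c{\left(H{\left(-1 \right)} \right)} h = -1 + \left(3 - -3\right) 11 = -1 + \left(3 + 3\right) 11 = -1 + 6 \cdot 11 = -1 + 66 = 65$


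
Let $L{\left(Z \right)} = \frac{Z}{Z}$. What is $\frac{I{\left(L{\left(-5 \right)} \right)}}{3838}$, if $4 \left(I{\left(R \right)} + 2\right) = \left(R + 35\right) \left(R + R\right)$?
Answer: $\frac{8}{1919} \approx 0.0041688$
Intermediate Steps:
$L{\left(Z \right)} = 1$
$I{\left(R \right)} = -2 + \frac{R \left(35 + R\right)}{2}$ ($I{\left(R \right)} = -2 + \frac{\left(R + 35\right) \left(R + R\right)}{4} = -2 + \frac{\left(35 + R\right) 2 R}{4} = -2 + \frac{2 R \left(35 + R\right)}{4} = -2 + \frac{R \left(35 + R\right)}{2}$)
$\frac{I{\left(L{\left(-5 \right)} \right)}}{3838} = \frac{-2 + \frac{1^{2}}{2} + \frac{35}{2} \cdot 1}{3838} = \left(-2 + \frac{1}{2} \cdot 1 + \frac{35}{2}\right) \frac{1}{3838} = \left(-2 + \frac{1}{2} + \frac{35}{2}\right) \frac{1}{3838} = 16 \cdot \frac{1}{3838} = \frac{8}{1919}$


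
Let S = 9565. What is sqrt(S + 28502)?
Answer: sqrt(38067) ≈ 195.11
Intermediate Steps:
sqrt(S + 28502) = sqrt(9565 + 28502) = sqrt(38067)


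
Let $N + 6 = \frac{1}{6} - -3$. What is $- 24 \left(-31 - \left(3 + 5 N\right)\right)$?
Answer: $476$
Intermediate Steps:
$N = - \frac{17}{6}$ ($N = -6 + \left(\frac{1}{6} - -3\right) = -6 + \left(\frac{1}{6} + 3\right) = -6 + \frac{19}{6} = - \frac{17}{6} \approx -2.8333$)
$- 24 \left(-31 - \left(3 + 5 N\right)\right) = - 24 \left(-31 - - \frac{67}{6}\right) = - 24 \left(-31 + \left(-3 + \frac{85}{6}\right)\right) = - 24 \left(-31 + \frac{67}{6}\right) = \left(-24\right) \left(- \frac{119}{6}\right) = 476$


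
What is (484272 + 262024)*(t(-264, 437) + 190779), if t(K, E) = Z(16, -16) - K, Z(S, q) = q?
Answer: 142562685992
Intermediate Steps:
t(K, E) = -16 - K
(484272 + 262024)*(t(-264, 437) + 190779) = (484272 + 262024)*((-16 - 1*(-264)) + 190779) = 746296*((-16 + 264) + 190779) = 746296*(248 + 190779) = 746296*191027 = 142562685992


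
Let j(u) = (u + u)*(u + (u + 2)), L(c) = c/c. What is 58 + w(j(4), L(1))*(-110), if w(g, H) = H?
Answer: -52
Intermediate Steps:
L(c) = 1
j(u) = 2*u*(2 + 2*u) (j(u) = (2*u)*(u + (2 + u)) = (2*u)*(2 + 2*u) = 2*u*(2 + 2*u))
58 + w(j(4), L(1))*(-110) = 58 + 1*(-110) = 58 - 110 = -52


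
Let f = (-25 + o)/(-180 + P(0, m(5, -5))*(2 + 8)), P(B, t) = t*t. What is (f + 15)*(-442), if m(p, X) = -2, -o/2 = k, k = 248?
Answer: -579241/70 ≈ -8274.9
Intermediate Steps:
o = -496 (o = -2*248 = -496)
P(B, t) = t²
f = 521/140 (f = (-25 - 496)/(-180 + (-2)²*(2 + 8)) = -521/(-180 + 4*10) = -521/(-180 + 40) = -521/(-140) = -521*(-1/140) = 521/140 ≈ 3.7214)
(f + 15)*(-442) = (521/140 + 15)*(-442) = (2621/140)*(-442) = -579241/70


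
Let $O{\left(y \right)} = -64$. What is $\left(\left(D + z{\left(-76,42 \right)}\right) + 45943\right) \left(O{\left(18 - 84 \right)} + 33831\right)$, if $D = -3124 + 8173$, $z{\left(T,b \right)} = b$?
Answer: $1723265078$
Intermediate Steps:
$D = 5049$
$\left(\left(D + z{\left(-76,42 \right)}\right) + 45943\right) \left(O{\left(18 - 84 \right)} + 33831\right) = \left(\left(5049 + 42\right) + 45943\right) \left(-64 + 33831\right) = \left(5091 + 45943\right) 33767 = 51034 \cdot 33767 = 1723265078$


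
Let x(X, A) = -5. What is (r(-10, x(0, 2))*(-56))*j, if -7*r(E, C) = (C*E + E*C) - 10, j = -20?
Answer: -14400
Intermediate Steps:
r(E, C) = 10/7 - 2*C*E/7 (r(E, C) = -((C*E + E*C) - 10)/7 = -((C*E + C*E) - 10)/7 = -(2*C*E - 10)/7 = -(-10 + 2*C*E)/7 = 10/7 - 2*C*E/7)
(r(-10, x(0, 2))*(-56))*j = ((10/7 - 2/7*(-5)*(-10))*(-56))*(-20) = ((10/7 - 100/7)*(-56))*(-20) = -90/7*(-56)*(-20) = 720*(-20) = -14400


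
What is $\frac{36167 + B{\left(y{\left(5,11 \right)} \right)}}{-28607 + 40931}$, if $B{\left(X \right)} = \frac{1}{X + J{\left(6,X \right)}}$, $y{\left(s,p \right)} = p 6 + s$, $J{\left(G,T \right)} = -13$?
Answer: $\frac{8851}{3016} \approx 2.9347$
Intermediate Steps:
$y{\left(s,p \right)} = s + 6 p$ ($y{\left(s,p \right)} = 6 p + s = s + 6 p$)
$B{\left(X \right)} = \frac{1}{-13 + X}$ ($B{\left(X \right)} = \frac{1}{X - 13} = \frac{1}{-13 + X}$)
$\frac{36167 + B{\left(y{\left(5,11 \right)} \right)}}{-28607 + 40931} = \frac{36167 + \frac{1}{-13 + \left(5 + 6 \cdot 11\right)}}{-28607 + 40931} = \frac{36167 + \frac{1}{-13 + \left(5 + 66\right)}}{12324} = \left(36167 + \frac{1}{-13 + 71}\right) \frac{1}{12324} = \left(36167 + \frac{1}{58}\right) \frac{1}{12324} = \frac{2097687}{58} \cdot \frac{1}{12324} = \frac{8851}{3016}$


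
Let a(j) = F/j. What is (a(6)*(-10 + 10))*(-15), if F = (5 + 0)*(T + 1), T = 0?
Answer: 0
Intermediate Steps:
F = 5 (F = (5 + 0)*(0 + 1) = 5*1 = 5)
a(j) = 5/j
(a(6)*(-10 + 10))*(-15) = ((5/6)*(-10 + 10))*(-15) = ((5*(⅙))*0)*(-15) = ((⅚)*0)*(-15) = 0*(-15) = 0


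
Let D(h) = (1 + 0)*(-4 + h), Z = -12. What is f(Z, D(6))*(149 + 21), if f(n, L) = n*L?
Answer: -4080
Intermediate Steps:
D(h) = -4 + h (D(h) = 1*(-4 + h) = -4 + h)
f(n, L) = L*n
f(Z, D(6))*(149 + 21) = ((-4 + 6)*(-12))*(149 + 21) = (2*(-12))*170 = -24*170 = -4080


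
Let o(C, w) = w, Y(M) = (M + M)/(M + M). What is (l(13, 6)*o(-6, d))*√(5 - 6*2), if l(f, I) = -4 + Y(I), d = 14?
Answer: -42*I*√7 ≈ -111.12*I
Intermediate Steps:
Y(M) = 1 (Y(M) = (2*M)/((2*M)) = (2*M)*(1/(2*M)) = 1)
l(f, I) = -3 (l(f, I) = -4 + 1 = -3)
(l(13, 6)*o(-6, d))*√(5 - 6*2) = (-3*14)*√(5 - 6*2) = -42*√(5 - 12) = -42*I*√7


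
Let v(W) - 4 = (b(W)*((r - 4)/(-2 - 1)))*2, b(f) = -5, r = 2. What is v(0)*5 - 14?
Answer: -82/3 ≈ -27.333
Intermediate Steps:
v(W) = -8/3 (v(W) = 4 - 5*(2 - 4)/(-2 - 1)*2 = 4 - (-10)/(-3)*2 = 4 - (-10)*(-1)/3*2 = 4 - 5*⅔*2 = 4 - 10/3*2 = 4 - 20/3 = -8/3)
v(0)*5 - 14 = -8/3*5 - 14 = -40/3 - 14 = -82/3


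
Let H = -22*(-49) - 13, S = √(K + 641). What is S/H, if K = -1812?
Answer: I*√1171/1065 ≈ 0.032131*I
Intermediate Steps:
S = I*√1171 (S = √(-1812 + 641) = √(-1171) = I*√1171 ≈ 34.22*I)
H = 1065 (H = 1078 - 13 = 1065)
S/H = (I*√1171)/1065 = (I*√1171)*(1/1065) = I*√1171/1065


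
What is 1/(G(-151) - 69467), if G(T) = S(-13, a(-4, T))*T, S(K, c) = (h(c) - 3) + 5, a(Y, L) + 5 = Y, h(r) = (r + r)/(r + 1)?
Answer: -4/280435 ≈ -1.4264e-5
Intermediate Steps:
h(r) = 2*r/(1 + r) (h(r) = (2*r)/(1 + r) = 2*r/(1 + r))
a(Y, L) = -5 + Y
S(K, c) = 2 + 2*c/(1 + c) (S(K, c) = (2*c/(1 + c) - 3) + 5 = (-3 + 2*c/(1 + c)) + 5 = 2 + 2*c/(1 + c))
G(T) = 17*T/4 (G(T) = (2*(1 + 2*(-5 - 4))/(1 + (-5 - 4)))*T = (2*(1 + 2*(-9))/(1 - 9))*T = (2*(1 - 18)/(-8))*T = (2*(-⅛)*(-17))*T = 17*T/4)
1/(G(-151) - 69467) = 1/((17/4)*(-151) - 69467) = 1/(-2567/4 - 69467) = 1/(-280435/4) = -4/280435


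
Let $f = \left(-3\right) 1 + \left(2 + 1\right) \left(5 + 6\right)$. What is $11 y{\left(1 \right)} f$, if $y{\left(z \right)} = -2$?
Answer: $-660$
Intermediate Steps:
$f = 30$ ($f = -3 + 3 \cdot 11 = -3 + 33 = 30$)
$11 y{\left(1 \right)} f = 11 \left(-2\right) 30 = \left(-22\right) 30 = -660$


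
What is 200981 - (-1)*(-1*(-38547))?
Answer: 239528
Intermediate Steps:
200981 - (-1)*(-1*(-38547)) = 200981 - (-1)*38547 = 200981 - 1*(-38547) = 200981 + 38547 = 239528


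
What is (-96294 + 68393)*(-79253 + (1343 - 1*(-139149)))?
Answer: -1708629339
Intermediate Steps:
(-96294 + 68393)*(-79253 + (1343 - 1*(-139149))) = -27901*(-79253 + (1343 + 139149)) = -27901*(-79253 + 140492) = -27901*61239 = -1708629339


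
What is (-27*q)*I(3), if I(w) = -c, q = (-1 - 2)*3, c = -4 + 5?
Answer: -243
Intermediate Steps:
c = 1
q = -9 (q = -3*3 = -9)
I(w) = -1 (I(w) = -1*1 = -1)
(-27*q)*I(3) = -27*(-9)*(-1) = 243*(-1) = -243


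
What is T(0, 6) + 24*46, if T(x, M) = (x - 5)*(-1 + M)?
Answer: 1079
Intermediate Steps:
T(x, M) = (-1 + M)*(-5 + x) (T(x, M) = (-5 + x)*(-1 + M) = (-1 + M)*(-5 + x))
T(0, 6) + 24*46 = (5 - 1*0 - 5*6 + 6*0) + 24*46 = (5 + 0 - 30 + 0) + 1104 = -25 + 1104 = 1079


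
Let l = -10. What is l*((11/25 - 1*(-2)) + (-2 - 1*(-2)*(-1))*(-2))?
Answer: -522/5 ≈ -104.40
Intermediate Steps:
l*((11/25 - 1*(-2)) + (-2 - 1*(-2)*(-1))*(-2)) = -10*((11/25 - 1*(-2)) + (-2 - 1*(-2)*(-1))*(-2)) = -10*((11*(1/25) + 2) + (-2 + 2*(-1))*(-2)) = -10*((11/25 + 2) + (-2 - 2)*(-2)) = -10*(61/25 - 4*(-2)) = -10*(61/25 + 8) = -10*261/25 = -522/5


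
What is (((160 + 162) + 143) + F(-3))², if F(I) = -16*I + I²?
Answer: 272484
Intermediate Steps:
F(I) = I² - 16*I
(((160 + 162) + 143) + F(-3))² = (((160 + 162) + 143) - 3*(-16 - 3))² = ((322 + 143) - 3*(-19))² = (465 + 57)² = 522² = 272484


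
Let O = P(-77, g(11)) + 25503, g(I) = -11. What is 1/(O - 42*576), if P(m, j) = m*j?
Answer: 1/2158 ≈ 0.00046339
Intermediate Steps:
P(m, j) = j*m
O = 26350 (O = -11*(-77) + 25503 = 847 + 25503 = 26350)
1/(O - 42*576) = 1/(26350 - 42*576) = 1/(26350 - 24192) = 1/2158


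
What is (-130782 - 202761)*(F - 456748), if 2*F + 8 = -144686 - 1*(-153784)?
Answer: 150829145229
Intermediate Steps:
F = 4545 (F = -4 + (-144686 - 1*(-153784))/2 = -4 + (-144686 + 153784)/2 = -4 + (½)*9098 = -4 + 4549 = 4545)
(-130782 - 202761)*(F - 456748) = (-130782 - 202761)*(4545 - 456748) = -333543*(-452203) = 150829145229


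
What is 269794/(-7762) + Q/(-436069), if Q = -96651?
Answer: -58449297362/1692383789 ≈ -34.537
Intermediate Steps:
269794/(-7762) + Q/(-436069) = 269794/(-7762) - 96651/(-436069) = 269794*(-1/7762) - 96651*(-1/436069) = -134897/3881 + 96651/436069 = -58449297362/1692383789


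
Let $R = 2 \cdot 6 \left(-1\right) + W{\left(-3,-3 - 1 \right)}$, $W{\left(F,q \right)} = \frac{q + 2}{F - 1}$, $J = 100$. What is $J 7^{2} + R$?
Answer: $\frac{9777}{2} \approx 4888.5$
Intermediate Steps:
$W{\left(F,q \right)} = \frac{2 + q}{-1 + F}$
$R = - \frac{23}{2}$ ($R = 2 \cdot 6 \left(-1\right) + \frac{2 - 4}{-1 - 3} = 12 \left(-1\right) + \frac{2 - 4}{-4} = -12 - - \frac{1}{2} = -12 + \frac{1}{2} = - \frac{23}{2} \approx -11.5$)
$J 7^{2} + R = 100 \cdot 7^{2} - \frac{23}{2} = 100 \cdot 49 - \frac{23}{2} = 4900 - \frac{23}{2} = \frac{9777}{2}$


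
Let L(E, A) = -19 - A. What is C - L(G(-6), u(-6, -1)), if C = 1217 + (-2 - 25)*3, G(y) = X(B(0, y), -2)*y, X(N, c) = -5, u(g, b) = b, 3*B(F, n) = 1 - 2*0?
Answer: 1154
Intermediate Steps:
B(F, n) = ⅓ (B(F, n) = (1 - 2*0)/3 = (1 + 0)/3 = (⅓)*1 = ⅓)
G(y) = -5*y
C = 1136 (C = 1217 - 27*3 = 1217 - 81 = 1136)
C - L(G(-6), u(-6, -1)) = 1136 - (-19 - 1*(-1)) = 1136 - (-19 + 1) = 1136 - 1*(-18) = 1136 + 18 = 1154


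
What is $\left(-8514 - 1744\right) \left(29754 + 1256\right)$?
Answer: $-318100580$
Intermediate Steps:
$\left(-8514 - 1744\right) \left(29754 + 1256\right) = \left(-10258\right) 31010 = -318100580$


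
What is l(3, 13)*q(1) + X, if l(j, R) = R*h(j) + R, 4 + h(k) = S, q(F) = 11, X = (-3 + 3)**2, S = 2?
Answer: -143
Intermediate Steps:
X = 0 (X = 0**2 = 0)
h(k) = -2 (h(k) = -4 + 2 = -2)
l(j, R) = -R (l(j, R) = R*(-2) + R = -2*R + R = -R)
l(3, 13)*q(1) + X = -1*13*11 + 0 = -13*11 + 0 = -143 + 0 = -143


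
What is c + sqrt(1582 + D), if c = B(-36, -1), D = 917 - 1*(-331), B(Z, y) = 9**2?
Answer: 81 + sqrt(2830) ≈ 134.20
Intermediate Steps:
B(Z, y) = 81
D = 1248 (D = 917 + 331 = 1248)
c = 81
c + sqrt(1582 + D) = 81 + sqrt(1582 + 1248) = 81 + sqrt(2830)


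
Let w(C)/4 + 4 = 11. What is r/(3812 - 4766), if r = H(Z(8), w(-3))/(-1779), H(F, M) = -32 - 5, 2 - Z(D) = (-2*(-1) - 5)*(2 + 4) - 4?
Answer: -37/1697166 ≈ -2.1801e-5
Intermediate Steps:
w(C) = 28 (w(C) = -16 + 4*11 = -16 + 44 = 28)
Z(D) = 24 (Z(D) = 2 - ((-2*(-1) - 5)*(2 + 4) - 4) = 2 - ((2 - 5)*6 - 4) = 2 - (-3*6 - 4) = 2 - (-18 - 4) = 2 - 1*(-22) = 2 + 22 = 24)
H(F, M) = -37
r = 37/1779 (r = -37/(-1779) = -37*(-1/1779) = 37/1779 ≈ 0.020798)
r/(3812 - 4766) = 37/(1779*(3812 - 4766)) = (37/1779)/(-954) = (37/1779)*(-1/954) = -37/1697166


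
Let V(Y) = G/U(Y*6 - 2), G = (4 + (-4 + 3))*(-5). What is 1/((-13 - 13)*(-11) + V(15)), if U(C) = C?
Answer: 88/25153 ≈ 0.0034986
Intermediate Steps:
G = -15 (G = (4 - 1)*(-5) = 3*(-5) = -15)
V(Y) = -15/(-2 + 6*Y) (V(Y) = -15/(Y*6 - 2) = -15/(6*Y - 2) = -15/(-2 + 6*Y))
1/((-13 - 13)*(-11) + V(15)) = 1/((-13 - 13)*(-11) - 15/(-2 + 6*15)) = 1/(-26*(-11) - 15/(-2 + 90)) = 1/(286 - 15/88) = 1/(25153/88) = 88/25153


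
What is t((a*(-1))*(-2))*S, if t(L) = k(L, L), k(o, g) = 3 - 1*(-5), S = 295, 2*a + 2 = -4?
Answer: 2360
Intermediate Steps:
a = -3 (a = -1 + (½)*(-4) = -1 - 2 = -3)
k(o, g) = 8 (k(o, g) = 3 + 5 = 8)
t(L) = 8
t((a*(-1))*(-2))*S = 8*295 = 2360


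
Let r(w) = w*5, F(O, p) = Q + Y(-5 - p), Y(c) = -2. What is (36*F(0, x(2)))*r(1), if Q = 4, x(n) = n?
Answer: 360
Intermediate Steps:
F(O, p) = 2 (F(O, p) = 4 - 2 = 2)
r(w) = 5*w
(36*F(0, x(2)))*r(1) = (36*2)*(5*1) = 72*5 = 360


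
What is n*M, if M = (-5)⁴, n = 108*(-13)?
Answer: -877500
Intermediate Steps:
n = -1404
M = 625
n*M = -1404*625 = -877500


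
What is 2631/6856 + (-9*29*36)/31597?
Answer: 18712731/216629032 ≈ 0.086381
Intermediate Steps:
2631/6856 + (-9*29*36)/31597 = 2631*(1/6856) - 261*36*(1/31597) = 2631/6856 - 9396*1/31597 = 2631/6856 - 9396/31597 = 18712731/216629032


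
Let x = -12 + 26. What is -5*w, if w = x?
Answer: -70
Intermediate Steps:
x = 14
w = 14
-5*w = -5*14 = -70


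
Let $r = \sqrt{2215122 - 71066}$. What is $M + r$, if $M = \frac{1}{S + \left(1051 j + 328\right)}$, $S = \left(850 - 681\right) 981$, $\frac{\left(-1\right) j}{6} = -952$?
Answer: $\frac{1}{6169429} + 2 \sqrt{536014} \approx 1464.3$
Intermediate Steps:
$j = 5712$ ($j = \left(-6\right) \left(-952\right) = 5712$)
$S = 165789$ ($S = 169 \cdot 981 = 165789$)
$M = \frac{1}{6169429}$ ($M = \frac{1}{165789 + \left(1051 \cdot 5712 + 328\right)} = \frac{1}{165789 + \left(6003312 + 328\right)} = \frac{1}{165789 + 6003640} = \frac{1}{6169429} \approx 1.6209 \cdot 10^{-7}$)
$r = 2 \sqrt{536014}$ ($r = \sqrt{2144056} = 2 \sqrt{536014} \approx 1464.3$)
$M + r = \frac{1}{6169429} + 2 \sqrt{536014}$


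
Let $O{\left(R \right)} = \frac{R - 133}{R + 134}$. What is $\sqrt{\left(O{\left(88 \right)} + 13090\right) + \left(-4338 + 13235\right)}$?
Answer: $\frac{\sqrt{120399702}}{74} \approx 148.28$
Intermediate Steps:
$O{\left(R \right)} = \frac{-133 + R}{134 + R}$
$\sqrt{\left(O{\left(88 \right)} + 13090\right) + \left(-4338 + 13235\right)} = \sqrt{\left(\frac{-133 + 88}{134 + 88} + 13090\right) + \left(-4338 + 13235\right)} = \sqrt{\left(\frac{1}{222} \left(-45\right) + 13090\right) + 8897} = \sqrt{\left(- \frac{15}{74} + 13090\right) + 8897} = \sqrt{\frac{968645}{74} + 8897} = \sqrt{\frac{1627023}{74}} = \frac{\sqrt{120399702}}{74}$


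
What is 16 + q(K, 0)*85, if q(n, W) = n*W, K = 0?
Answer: 16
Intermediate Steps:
q(n, W) = W*n
16 + q(K, 0)*85 = 16 + (0*0)*85 = 16 + 0*85 = 16 + 0 = 16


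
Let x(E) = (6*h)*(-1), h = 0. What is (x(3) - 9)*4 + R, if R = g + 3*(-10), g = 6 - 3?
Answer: -63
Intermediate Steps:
g = 3
x(E) = 0 (x(E) = (6*0)*(-1) = 0*(-1) = 0)
R = -27 (R = 3 + 3*(-10) = 3 - 30 = -27)
(x(3) - 9)*4 + R = (0 - 9)*4 - 27 = -9*4 - 27 = -36 - 27 = -63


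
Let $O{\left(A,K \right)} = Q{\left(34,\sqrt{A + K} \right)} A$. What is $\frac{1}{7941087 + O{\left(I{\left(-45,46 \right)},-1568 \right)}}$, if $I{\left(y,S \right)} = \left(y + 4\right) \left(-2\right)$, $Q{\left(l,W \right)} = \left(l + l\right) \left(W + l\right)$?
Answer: $\frac{8130671}{66154013289377} - \frac{5576 i \sqrt{1486}}{66154013289377} \approx 1.2291 \cdot 10^{-7} - 3.2492 \cdot 10^{-9} i$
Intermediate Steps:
$Q{\left(l,W \right)} = 2 l \left(W + l\right)$
$I{\left(y,S \right)} = -8 - 2 y$ ($I{\left(y,S \right)} = \left(4 + y\right) \left(-2\right) = -8 - 2 y$)
$O{\left(A,K \right)} = A \left(2312 + 68 \sqrt{A + K}\right)$ ($O{\left(A,K \right)} = 2 \cdot 34 \left(\sqrt{A + K} + 34\right) A = 2 \cdot 34 \left(34 + \sqrt{A + K}\right) A = \left(2312 + 68 \sqrt{A + K}\right) A = A \left(2312 + 68 \sqrt{A + K}\right)$)
$\frac{1}{7941087 + O{\left(I{\left(-45,46 \right)},-1568 \right)}} = \frac{1}{7941087 + 68 \left(-8 - -90\right) \left(34 + \sqrt{\left(-8 - -90\right) - 1568}\right)} = \frac{1}{7941087 + 68 \left(-8 + 90\right) \left(34 + \sqrt{\left(-8 + 90\right) - 1568}\right)} = \frac{1}{7941087 + 68 \cdot 82 \left(34 + \sqrt{82 - 1568}\right)} = \frac{1}{7941087 + 68 \cdot 82 \left(34 + \sqrt{-1486}\right)} = \frac{1}{7941087 + 68 \cdot 82 \left(34 + i \sqrt{1486}\right)} = \frac{1}{7941087 + \left(189584 + 5576 i \sqrt{1486}\right)} = \frac{1}{8130671 + 5576 i \sqrt{1486}}$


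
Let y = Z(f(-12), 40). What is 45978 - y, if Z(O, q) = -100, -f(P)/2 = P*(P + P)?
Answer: 46078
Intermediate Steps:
f(P) = -4*P² (f(P) = -2*P*(P + P) = -2*P*2*P = -4*P²)
y = -100
45978 - y = 45978 - 1*(-100) = 45978 + 100 = 46078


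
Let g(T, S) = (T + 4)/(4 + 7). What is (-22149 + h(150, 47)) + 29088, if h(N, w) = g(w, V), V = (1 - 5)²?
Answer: 76380/11 ≈ 6943.6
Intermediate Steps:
V = 16 (V = (-4)² = 16)
g(T, S) = 4/11 + T/11 (g(T, S) = (4 + T)/11 = (4 + T)*(1/11) = 4/11 + T/11)
h(N, w) = 4/11 + w/11
(-22149 + h(150, 47)) + 29088 = (-22149 + (4/11 + (1/11)*47)) + 29088 = (-22149 + (4/11 + 47/11)) + 29088 = (-22149 + 51/11) + 29088 = -243588/11 + 29088 = 76380/11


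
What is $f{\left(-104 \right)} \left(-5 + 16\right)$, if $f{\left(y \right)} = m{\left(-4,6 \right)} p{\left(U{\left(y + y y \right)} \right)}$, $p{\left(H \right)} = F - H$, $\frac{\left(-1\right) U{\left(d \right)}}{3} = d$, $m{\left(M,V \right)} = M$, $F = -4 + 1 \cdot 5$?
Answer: $-1414028$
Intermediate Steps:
$F = 1$ ($F = -4 + 5 = 1$)
$U{\left(d \right)} = - 3 d$
$p{\left(H \right)} = 1 - H$
$f{\left(y \right)} = -4 - 12 y - 12 y^{2}$ ($f{\left(y \right)} = - 4 \left(1 - - 3 \left(y + y y\right)\right) = - 4 \left(1 - - 3 \left(y + y^{2}\right)\right) = - 4 \left(1 - \left(- 3 y - 3 y^{2}\right)\right) = - 4 \left(1 + \left(3 y + 3 y^{2}\right)\right) = - 4 \left(1 + 3 y + 3 y^{2}\right) = -4 - 12 y - 12 y^{2}$)
$f{\left(-104 \right)} \left(-5 + 16\right) = \left(-4 - - 1248 \left(1 - 104\right)\right) \left(-5 + 16\right) = \left(-4 - \left(-1248\right) \left(-103\right)\right) 11 = \left(-4 - 128544\right) 11 = \left(-128548\right) 11 = -1414028$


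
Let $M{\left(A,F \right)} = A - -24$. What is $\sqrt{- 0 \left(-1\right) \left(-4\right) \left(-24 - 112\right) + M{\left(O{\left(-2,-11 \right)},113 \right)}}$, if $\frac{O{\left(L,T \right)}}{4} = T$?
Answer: $2 i \sqrt{5} \approx 4.4721 i$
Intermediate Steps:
$O{\left(L,T \right)} = 4 T$
$M{\left(A,F \right)} = 24 + A$ ($M{\left(A,F \right)} = A + 24 = 24 + A$)
$\sqrt{- 0 \left(-1\right) \left(-4\right) \left(-24 - 112\right) + M{\left(O{\left(-2,-11 \right)},113 \right)}} = \sqrt{- 0 \left(-1\right) \left(-4\right) \left(-24 - 112\right) + \left(24 + 4 \left(-11\right)\right)} = \sqrt{- 0 \left(-4\right) \left(-136\right) + \left(24 - 44\right)} = \sqrt{\left(-1\right) 0 \left(-136\right) - 20} = \sqrt{0 \left(-136\right) - 20} = \sqrt{0 - 20} = \sqrt{-20} = 2 i \sqrt{5}$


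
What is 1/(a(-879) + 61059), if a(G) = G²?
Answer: 1/833700 ≈ 1.1995e-6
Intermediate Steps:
1/(a(-879) + 61059) = 1/((-879)² + 61059) = 1/(772641 + 61059) = 1/833700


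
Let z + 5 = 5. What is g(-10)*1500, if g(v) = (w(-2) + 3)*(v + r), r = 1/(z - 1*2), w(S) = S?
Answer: -15750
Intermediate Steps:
z = 0 (z = -5 + 5 = 0)
r = -1/2 (r = 1/(0 - 1*2) = 1/(0 - 2) = 1/(-2) = -1/2 ≈ -0.50000)
g(v) = -1/2 + v (g(v) = (-2 + 3)*(v - 1/2) = 1*(-1/2 + v) = -1/2 + v)
g(-10)*1500 = (-1/2 - 10)*1500 = -21/2*1500 = -15750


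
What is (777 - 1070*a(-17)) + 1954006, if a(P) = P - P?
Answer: 1954783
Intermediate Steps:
a(P) = 0
(777 - 1070*a(-17)) + 1954006 = (777 - 1070*0) + 1954006 = (777 + 0) + 1954006 = 777 + 1954006 = 1954783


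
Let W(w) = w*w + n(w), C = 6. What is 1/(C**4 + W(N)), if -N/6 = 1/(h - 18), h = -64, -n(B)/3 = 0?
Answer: 1681/2178585 ≈ 0.00077160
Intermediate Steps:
n(B) = 0 (n(B) = -3*0 = 0)
N = 3/41 (N = -6/(-64 - 18) = -6/(-82) = -6*(-1/82) = 3/41 ≈ 0.073171)
W(w) = w**2 (W(w) = w*w + 0 = w**2 + 0 = w**2)
1/(C**4 + W(N)) = 1/(6**4 + (3/41)**2) = 1/(1296 + 9/1681) = 1/(2178585/1681) = 1681/2178585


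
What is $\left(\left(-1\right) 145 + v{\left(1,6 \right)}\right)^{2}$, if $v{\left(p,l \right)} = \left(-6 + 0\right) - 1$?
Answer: $23104$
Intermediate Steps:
$v{\left(p,l \right)} = -7$ ($v{\left(p,l \right)} = -6 - 1 = -7$)
$\left(\left(-1\right) 145 + v{\left(1,6 \right)}\right)^{2} = \left(\left(-1\right) 145 - 7\right)^{2} = \left(-145 - 7\right)^{2} = \left(-152\right)^{2} = 23104$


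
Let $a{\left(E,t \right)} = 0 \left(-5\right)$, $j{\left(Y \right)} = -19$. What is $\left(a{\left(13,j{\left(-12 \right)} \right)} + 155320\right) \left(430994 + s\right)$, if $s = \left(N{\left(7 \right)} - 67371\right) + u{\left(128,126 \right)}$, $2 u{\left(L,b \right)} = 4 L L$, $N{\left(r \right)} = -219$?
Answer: $61533435040$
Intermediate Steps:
$u{\left(L,b \right)} = 2 L^{2}$ ($u{\left(L,b \right)} = \frac{4 L L}{2} = \frac{4 L^{2}}{2} = 2 L^{2}$)
$a{\left(E,t \right)} = 0$
$s = -34822$ ($s = \left(-219 - 67371\right) + 2 \cdot 128^{2} = -67590 + 2 \cdot 16384 = -67590 + 32768 = -34822$)
$\left(a{\left(13,j{\left(-12 \right)} \right)} + 155320\right) \left(430994 + s\right) = \left(0 + 155320\right) \left(430994 - 34822\right) = 155320 \cdot 396172 = 61533435040$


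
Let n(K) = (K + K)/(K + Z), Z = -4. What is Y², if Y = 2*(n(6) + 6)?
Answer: 576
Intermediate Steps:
n(K) = 2*K/(-4 + K) (n(K) = (K + K)/(K - 4) = (2*K)/(-4 + K) = 2*K/(-4 + K))
Y = 24 (Y = 2*(2*6/(-4 + 6) + 6) = 2*(2*6/2 + 6) = 2*(2*6*(½) + 6) = 2*(6 + 6) = 2*12 = 24)
Y² = 24² = 576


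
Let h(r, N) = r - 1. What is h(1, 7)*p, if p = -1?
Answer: 0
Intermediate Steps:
h(r, N) = -1 + r
h(1, 7)*p = (-1 + 1)*(-1) = 0*(-1) = 0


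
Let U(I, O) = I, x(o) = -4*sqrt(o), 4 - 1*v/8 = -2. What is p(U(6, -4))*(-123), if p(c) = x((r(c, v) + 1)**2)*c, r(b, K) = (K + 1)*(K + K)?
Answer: 13889160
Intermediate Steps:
v = 48 (v = 32 - 8*(-2) = 32 + 16 = 48)
r(b, K) = 2*K*(1 + K) (r(b, K) = (1 + K)*(2*K) = 2*K*(1 + K))
p(c) = -18820*c (p(c) = (-(4 + 384*(1 + 48)))*c = (-4*sqrt((2*48*49 + 1)**2))*c = (-4*sqrt((4704 + 1)**2))*c = (-4*sqrt(4705**2))*c = (-4*sqrt(22137025))*c = (-4*4705)*c = -18820*c)
p(U(6, -4))*(-123) = -18820*6*(-123) = -112920*(-123) = 13889160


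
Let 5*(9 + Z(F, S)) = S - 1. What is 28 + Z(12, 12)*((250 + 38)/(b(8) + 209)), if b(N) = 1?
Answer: 3268/175 ≈ 18.674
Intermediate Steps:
Z(F, S) = -46/5 + S/5 (Z(F, S) = -9 + (S - 1)/5 = -9 + (-1 + S)/5 = -9 + (-1/5 + S/5) = -46/5 + S/5)
28 + Z(12, 12)*((250 + 38)/(b(8) + 209)) = 28 + (-46/5 + (1/5)*12)*((250 + 38)/(1 + 209)) = 28 + (-46/5 + 12/5)*(288/210) = 28 - 9792/(5*210) = 28 - 34/5*48/35 = 28 - 1632/175 = 3268/175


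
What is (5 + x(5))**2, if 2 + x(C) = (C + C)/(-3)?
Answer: 1/9 ≈ 0.11111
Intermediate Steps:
x(C) = -2 - 2*C/3 (x(C) = -2 + (C + C)/(-3) = -2 + (2*C)*(-1/3) = -2 - 2*C/3)
(5 + x(5))**2 = (5 + (-2 - 2/3*5))**2 = (5 + (-2 - 10/3))**2 = (5 - 16/3)**2 = (-1/3)**2 = 1/9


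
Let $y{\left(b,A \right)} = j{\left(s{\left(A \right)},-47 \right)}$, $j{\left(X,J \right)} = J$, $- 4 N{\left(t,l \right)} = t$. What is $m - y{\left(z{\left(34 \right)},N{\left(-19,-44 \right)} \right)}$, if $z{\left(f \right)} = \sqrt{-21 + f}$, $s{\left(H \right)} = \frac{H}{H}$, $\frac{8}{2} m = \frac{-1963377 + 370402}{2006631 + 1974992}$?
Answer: $\frac{746952149}{15926492} \approx 46.9$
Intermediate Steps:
$m = - \frac{1592975}{15926492}$ ($m = \frac{\left(-1963377 + 370402\right) \frac{1}{2006631 + 1974992}}{4} = \frac{\left(-1592975\right) \frac{1}{3981623}}{4} = \frac{1}{4} \left(- \frac{1592975}{3981623}\right) = - \frac{1592975}{15926492} \approx -0.10002$)
$s{\left(H \right)} = 1$
$N{\left(t,l \right)} = - \frac{t}{4}$
$y{\left(b,A \right)} = -47$
$m - y{\left(z{\left(34 \right)},N{\left(-19,-44 \right)} \right)} = - \frac{1592975}{15926492} - -47 = - \frac{1592975}{15926492} + 47 = \frac{746952149}{15926492}$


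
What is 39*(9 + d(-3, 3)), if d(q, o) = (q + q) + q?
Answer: 0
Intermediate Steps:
d(q, o) = 3*q (d(q, o) = 2*q + q = 3*q)
39*(9 + d(-3, 3)) = 39*(9 + 3*(-3)) = 39*(9 - 9) = 39*0 = 0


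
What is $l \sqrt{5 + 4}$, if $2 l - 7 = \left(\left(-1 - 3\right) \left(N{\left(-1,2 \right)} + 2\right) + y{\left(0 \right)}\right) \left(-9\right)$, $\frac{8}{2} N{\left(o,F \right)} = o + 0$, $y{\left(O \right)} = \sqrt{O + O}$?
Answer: $105$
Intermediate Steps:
$y{\left(O \right)} = \sqrt{2} \sqrt{O}$ ($y{\left(O \right)} = \sqrt{2 O} = \sqrt{2} \sqrt{O}$)
$N{\left(o,F \right)} = \frac{o}{4}$ ($N{\left(o,F \right)} = \frac{o + 0}{4} = \frac{o}{4}$)
$l = 35$ ($l = \frac{7}{2} + \frac{\left(\left(-1 - 3\right) \left(\frac{1}{4} \left(-1\right) + 2\right) + \sqrt{2} \sqrt{0}\right) \left(-9\right)}{2} = \frac{7}{2} + \frac{\left(- 4 \left(- \frac{1}{4} + 2\right) + \sqrt{2} \cdot 0\right) \left(-9\right)}{2} = \frac{7}{2} + \frac{\left(\left(-4\right) \frac{7}{4} + 0\right) \left(-9\right)}{2} = \frac{7}{2} + \frac{\left(-7 + 0\right) \left(-9\right)}{2} = \frac{7}{2} + \frac{\left(-7\right) \left(-9\right)}{2} = \frac{7}{2} + \frac{1}{2} \cdot 63 = \frac{7}{2} + \frac{63}{2} = 35$)
$l \sqrt{5 + 4} = 35 \sqrt{5 + 4} = 35 \sqrt{9} = 35 \cdot 3 = 105$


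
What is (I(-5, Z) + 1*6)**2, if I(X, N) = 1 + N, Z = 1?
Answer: 64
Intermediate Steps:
(I(-5, Z) + 1*6)**2 = ((1 + 1) + 1*6)**2 = (2 + 6)**2 = 8**2 = 64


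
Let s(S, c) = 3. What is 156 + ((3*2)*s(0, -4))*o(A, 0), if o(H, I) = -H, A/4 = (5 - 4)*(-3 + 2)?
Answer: 228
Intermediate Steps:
A = -4 (A = 4*((5 - 4)*(-3 + 2)) = 4*(1*(-1)) = 4*(-1) = -4)
156 + ((3*2)*s(0, -4))*o(A, 0) = 156 + ((3*2)*3)*(-1*(-4)) = 156 + (6*3)*4 = 156 + 18*4 = 156 + 72 = 228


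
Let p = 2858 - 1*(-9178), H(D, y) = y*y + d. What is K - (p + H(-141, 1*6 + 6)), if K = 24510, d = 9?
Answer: 12321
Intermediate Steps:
H(D, y) = 9 + y**2 (H(D, y) = y*y + 9 = y**2 + 9 = 9 + y**2)
p = 12036 (p = 2858 + 9178 = 12036)
K - (p + H(-141, 1*6 + 6)) = 24510 - (12036 + (9 + (1*6 + 6)**2)) = 24510 - (12036 + (9 + (6 + 6)**2)) = 24510 - (12036 + (9 + 12**2)) = 24510 - (12036 + (9 + 144)) = 24510 - (12036 + 153) = 24510 - 1*12189 = 24510 - 12189 = 12321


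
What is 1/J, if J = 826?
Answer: 1/826 ≈ 0.0012107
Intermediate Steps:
1/J = 1/826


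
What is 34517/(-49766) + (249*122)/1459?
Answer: 1461431245/72608594 ≈ 20.128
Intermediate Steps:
34517/(-49766) + (249*122)/1459 = 34517*(-1/49766) + 30378*(1/1459) = -34517/49766 + 30378/1459 = 1461431245/72608594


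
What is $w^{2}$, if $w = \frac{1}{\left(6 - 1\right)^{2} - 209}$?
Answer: $\frac{1}{33856} \approx 2.9537 \cdot 10^{-5}$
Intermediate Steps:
$w = - \frac{1}{184}$ ($w = \frac{1}{5^{2} - 209} = \frac{1}{25 - 209} = \frac{1}{-184} = - \frac{1}{184} \approx -0.0054348$)
$w^{2} = \left(- \frac{1}{184}\right)^{2} = \frac{1}{33856}$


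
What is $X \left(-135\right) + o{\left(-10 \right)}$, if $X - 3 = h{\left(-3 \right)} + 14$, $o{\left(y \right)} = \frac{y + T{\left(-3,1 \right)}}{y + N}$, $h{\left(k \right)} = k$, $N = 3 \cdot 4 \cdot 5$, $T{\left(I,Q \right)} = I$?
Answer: $- \frac{94513}{50} \approx -1890.3$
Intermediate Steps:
$N = 60$ ($N = 12 \cdot 5 = 60$)
$o{\left(y \right)} = \frac{-3 + y}{60 + y}$ ($o{\left(y \right)} = \frac{y - 3}{y + 60} = \frac{-3 + y}{60 + y}$)
$X = 14$ ($X = 3 + \left(-3 + 14\right) = 3 + 11 = 14$)
$X \left(-135\right) + o{\left(-10 \right)} = 14 \left(-135\right) + \frac{-3 - 10}{60 - 10} = -1890 + \frac{1}{50} \left(-13\right) = -1890 - \frac{13}{50} = - \frac{94513}{50}$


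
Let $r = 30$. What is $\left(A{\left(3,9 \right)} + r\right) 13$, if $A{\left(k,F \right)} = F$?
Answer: $507$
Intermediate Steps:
$\left(A{\left(3,9 \right)} + r\right) 13 = \left(9 + 30\right) 13 = 39 \cdot 13 = 507$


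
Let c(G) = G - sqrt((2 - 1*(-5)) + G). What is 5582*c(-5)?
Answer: -27910 - 5582*sqrt(2) ≈ -35804.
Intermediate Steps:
c(G) = G - sqrt(7 + G) (c(G) = G - sqrt((2 + 5) + G) = G - sqrt(7 + G))
5582*c(-5) = 5582*(-5 - sqrt(7 - 5)) = 5582*(-5 - sqrt(2)) = -27910 - 5582*sqrt(2)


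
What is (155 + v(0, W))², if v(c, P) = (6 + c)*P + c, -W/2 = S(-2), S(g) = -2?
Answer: 32041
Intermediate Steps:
W = 4 (W = -2*(-2) = 4)
v(c, P) = c + P*(6 + c) (v(c, P) = P*(6 + c) + c = c + P*(6 + c))
(155 + v(0, W))² = (155 + (0 + 6*4 + 4*0))² = (155 + (0 + 24 + 0))² = (155 + 24)² = 179² = 32041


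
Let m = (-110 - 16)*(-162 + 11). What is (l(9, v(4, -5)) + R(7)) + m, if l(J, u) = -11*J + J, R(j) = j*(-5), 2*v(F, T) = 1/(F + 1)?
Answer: 18901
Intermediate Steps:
v(F, T) = 1/(2*(1 + F)) (v(F, T) = 1/(2*(F + 1)) = 1/(2*(1 + F)))
R(j) = -5*j
m = 19026 (m = -126*(-151) = 19026)
l(J, u) = -10*J
(l(9, v(4, -5)) + R(7)) + m = (-10*9 - 5*7) + 19026 = (-90 - 35) + 19026 = -125 + 19026 = 18901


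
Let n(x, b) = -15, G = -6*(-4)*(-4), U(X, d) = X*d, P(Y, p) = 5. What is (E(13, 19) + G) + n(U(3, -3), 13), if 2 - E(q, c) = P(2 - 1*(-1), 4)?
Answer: -114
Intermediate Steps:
G = -96 (G = 24*(-4) = -96)
E(q, c) = -3 (E(q, c) = 2 - 1*5 = 2 - 5 = -3)
(E(13, 19) + G) + n(U(3, -3), 13) = (-3 - 96) - 15 = -99 - 15 = -114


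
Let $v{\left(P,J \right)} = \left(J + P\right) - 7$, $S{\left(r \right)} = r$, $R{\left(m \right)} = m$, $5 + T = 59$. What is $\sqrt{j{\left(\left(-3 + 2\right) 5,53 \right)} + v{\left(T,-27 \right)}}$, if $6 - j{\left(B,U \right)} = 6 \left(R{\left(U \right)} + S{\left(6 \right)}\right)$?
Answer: $2 i \sqrt{82} \approx 18.111 i$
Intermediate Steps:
$T = 54$ ($T = -5 + 59 = 54$)
$v{\left(P,J \right)} = -7 + J + P$
$j{\left(B,U \right)} = -30 - 6 U$ ($j{\left(B,U \right)} = 6 - 6 \left(U + 6\right) = 6 - 6 \left(6 + U\right) = 6 - \left(36 + 6 U\right) = -30 - 6 U$)
$\sqrt{j{\left(\left(-3 + 2\right) 5,53 \right)} + v{\left(T,-27 \right)}} = \sqrt{\left(-30 - 318\right) - -20} = \sqrt{\left(-30 - 318\right) + 20} = \sqrt{-348 + 20} = \sqrt{-328} = 2 i \sqrt{82}$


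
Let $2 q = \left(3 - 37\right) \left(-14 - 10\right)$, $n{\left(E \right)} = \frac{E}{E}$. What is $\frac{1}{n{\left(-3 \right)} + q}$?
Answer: $\frac{1}{409} \approx 0.002445$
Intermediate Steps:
$n{\left(E \right)} = 1$
$q = 408$ ($q = \frac{\left(3 - 37\right) \left(-14 - 10\right)}{2} = \frac{\left(-34\right) \left(-24\right)}{2} = \frac{1}{2} \cdot 816 = 408$)
$\frac{1}{n{\left(-3 \right)} + q} = \frac{1}{1 + 408} = \frac{1}{409}$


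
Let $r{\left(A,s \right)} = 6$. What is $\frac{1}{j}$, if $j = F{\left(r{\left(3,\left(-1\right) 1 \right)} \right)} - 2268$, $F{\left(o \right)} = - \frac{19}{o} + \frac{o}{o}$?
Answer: $- \frac{6}{13621} \approx -0.0004405$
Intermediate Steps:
$F{\left(o \right)} = 1 - \frac{19}{o}$ ($F{\left(o \right)} = - \frac{19}{o} + 1 = 1 - \frac{19}{o}$)
$j = - \frac{13621}{6}$ ($j = \frac{-19 + 6}{6} - 2268 = \frac{1}{6} \left(-13\right) - 2268 = - \frac{13}{6} - 2268 = - \frac{13621}{6} \approx -2270.2$)
$\frac{1}{j} = \frac{1}{- \frac{13621}{6}} = - \frac{6}{13621}$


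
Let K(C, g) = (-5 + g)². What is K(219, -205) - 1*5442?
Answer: 38658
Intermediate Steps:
K(219, -205) - 1*5442 = (-5 - 205)² - 1*5442 = (-210)² - 5442 = 44100 - 5442 = 38658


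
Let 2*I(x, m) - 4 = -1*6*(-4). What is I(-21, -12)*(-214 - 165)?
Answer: -5306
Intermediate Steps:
I(x, m) = 14 (I(x, m) = 2 + (-1*6*(-4))/2 = 2 + (-6*(-4))/2 = 2 + (½)*24 = 2 + 12 = 14)
I(-21, -12)*(-214 - 165) = 14*(-214 - 165) = 14*(-379) = -5306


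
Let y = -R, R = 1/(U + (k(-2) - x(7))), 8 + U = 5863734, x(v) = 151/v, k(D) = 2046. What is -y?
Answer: 7/41060253 ≈ 1.7048e-7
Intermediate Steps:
U = 5863726 (U = -8 + 5863734 = 5863726)
R = 7/41060253 (R = 1/(5863726 + (2046 - 151/7)) = 1/(5863726 + 14171/7) = 1/(41060253/7) = 7/41060253 ≈ 1.7048e-7)
y = -7/41060253 (y = -1*7/41060253 = -7/41060253 ≈ -1.7048e-7)
-y = -1*(-7/41060253) = 7/41060253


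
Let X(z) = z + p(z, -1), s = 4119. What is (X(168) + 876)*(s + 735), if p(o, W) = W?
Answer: 5062722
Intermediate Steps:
X(z) = -1 + z (X(z) = z - 1 = -1 + z)
(X(168) + 876)*(s + 735) = ((-1 + 168) + 876)*(4119 + 735) = (167 + 876)*4854 = 1043*4854 = 5062722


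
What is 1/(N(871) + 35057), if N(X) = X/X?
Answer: 1/35058 ≈ 2.8524e-5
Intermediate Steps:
N(X) = 1
1/(N(871) + 35057) = 1/(1 + 35057) = 1/35058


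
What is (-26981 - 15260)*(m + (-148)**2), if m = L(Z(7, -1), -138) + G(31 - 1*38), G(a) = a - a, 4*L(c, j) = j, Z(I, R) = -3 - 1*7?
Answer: -1847579099/2 ≈ -9.2379e+8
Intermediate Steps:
Z(I, R) = -10 (Z(I, R) = -3 - 7 = -10)
L(c, j) = j/4
G(a) = 0
m = -69/2 (m = (1/4)*(-138) + 0 = -69/2 + 0 = -69/2 ≈ -34.500)
(-26981 - 15260)*(m + (-148)**2) = (-26981 - 15260)*(-69/2 + (-148)**2) = -42241*(-69/2 + 21904) = -42241*43739/2 = -1847579099/2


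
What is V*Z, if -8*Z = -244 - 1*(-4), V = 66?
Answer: 1980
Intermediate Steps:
Z = 30 (Z = -(-244 - 1*(-4))/8 = -(-244 + 4)/8 = -1/8*(-240) = 30)
V*Z = 66*30 = 1980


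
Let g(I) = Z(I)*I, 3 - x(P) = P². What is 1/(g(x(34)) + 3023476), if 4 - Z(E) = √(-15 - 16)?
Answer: 3018864/9113581062175 - 1153*I*√31/9113581062175 ≈ 3.3125e-7 - 7.044e-10*I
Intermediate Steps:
Z(E) = 4 - I*√31 (Z(E) = 4 - √(-15 - 16) = 4 - √(-31) = 4 - I*√31)
x(P) = 3 - P²
g(I) = I*(4 - I*√31) (g(I) = (4 - I*√31)*I = I*(4 - I*√31))
1/(g(x(34)) + 3023476) = 1/((3 - 1*34²)*(4 - I*√31) + 3023476) = 1/((3 - 1*1156)*(4 - I*√31) + 3023476) = 1/((3 - 1156)*(4 - I*√31) + 3023476) = 1/(-1153*(4 - I*√31) + 3023476) = 1/((-4612 + 1153*I*√31) + 3023476) = 1/(3018864 + 1153*I*√31)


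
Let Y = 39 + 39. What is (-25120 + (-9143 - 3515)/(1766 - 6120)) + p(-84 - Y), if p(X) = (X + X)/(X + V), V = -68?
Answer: -6287837091/250355 ≈ -25116.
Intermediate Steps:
Y = 78
p(X) = 2*X/(-68 + X) (p(X) = (X + X)/(X - 68) = (2*X)/(-68 + X) = 2*X/(-68 + X))
(-25120 + (-9143 - 3515)/(1766 - 6120)) + p(-84 - Y) = (-25120 + (-9143 - 3515)/(1766 - 6120)) + 2*(-84 - 1*78)/(-68 + (-84 - 1*78)) = (-25120 - 12658/(-4354)) + 2*(-84 - 78)/(-68 + (-84 - 78)) = (-25120 - 12658*(-1/4354)) + 2*(-162)/(-68 - 162) = (-25120 + 6329/2177) + 2*(-162)/(-230) = -54679911/2177 + 2*(-162)*(-1/230) = -54679911/2177 + 162/115 = -6287837091/250355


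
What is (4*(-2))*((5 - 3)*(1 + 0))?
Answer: -16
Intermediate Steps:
(4*(-2))*((5 - 3)*(1 + 0)) = -16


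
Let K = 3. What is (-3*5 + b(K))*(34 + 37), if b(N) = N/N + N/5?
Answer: -4757/5 ≈ -951.40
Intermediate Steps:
b(N) = 1 + N/5 (b(N) = 1 + N*(1/5) = 1 + N/5)
(-3*5 + b(K))*(34 + 37) = (-3*5 + (1 + (1/5)*3))*(34 + 37) = (-15 + (1 + 3/5))*71 = (-15 + 8/5)*71 = -67/5*71 = -4757/5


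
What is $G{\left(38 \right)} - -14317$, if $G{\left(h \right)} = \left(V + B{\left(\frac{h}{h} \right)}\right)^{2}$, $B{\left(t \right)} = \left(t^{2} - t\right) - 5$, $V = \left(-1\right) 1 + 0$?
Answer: $14353$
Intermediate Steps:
$V = -1$ ($V = -1 + 0 = -1$)
$B{\left(t \right)} = -5 + t^{2} - t$
$G{\left(h \right)} = 36$ ($G{\left(h \right)} = \left(-1 - \left(5 - 1 + \frac{h}{h}\right)\right)^{2} = \left(-1 - \left(6 - 1\right)\right)^{2} = \left(-1 - 5\right)^{2} = \left(-6\right)^{2} = 36$)
$G{\left(38 \right)} - -14317 = 36 - -14317 = 36 + 14317 = 14353$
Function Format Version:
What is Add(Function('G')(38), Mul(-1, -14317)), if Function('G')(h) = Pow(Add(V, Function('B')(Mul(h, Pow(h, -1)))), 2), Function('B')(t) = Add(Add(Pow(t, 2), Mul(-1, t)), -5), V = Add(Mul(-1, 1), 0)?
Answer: 14353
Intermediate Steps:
V = -1 (V = Add(-1, 0) = -1)
Function('B')(t) = Add(-5, Pow(t, 2), Mul(-1, t))
Function('G')(h) = 36 (Function('G')(h) = Pow(Add(-1, Add(-5, Pow(Mul(h, Pow(h, -1)), 2), Mul(-1, Mul(h, Pow(h, -1))))), 2) = Pow(Add(-1, Add(-5, Pow(1, 2), Mul(-1, 1))), 2) = Pow(Add(-1, Add(-5, 1, -1)), 2) = Pow(Add(-1, -5), 2) = Pow(-6, 2) = 36)
Add(Function('G')(38), Mul(-1, -14317)) = Add(36, Mul(-1, -14317)) = Add(36, 14317) = 14353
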